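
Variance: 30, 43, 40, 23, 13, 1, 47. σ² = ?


Mean = 28.1429
Squared deviations: 3.4490, 220.7347, 140.5918, 26.4490, 229.3061, 736.7347, 355.5918
Sum = 1712.8571
Variance = 1712.8571/7 = 244.6939

Variance = 244.6939


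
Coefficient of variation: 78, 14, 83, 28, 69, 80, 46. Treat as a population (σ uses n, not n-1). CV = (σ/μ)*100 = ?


Mean = 56.8571
SD = 25.6372
CV = (25.6372/56.8571)*100 = 45.0905%

CV = 45.0905%


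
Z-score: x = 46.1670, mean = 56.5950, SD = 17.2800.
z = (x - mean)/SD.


z = (46.1670 - 56.5950)/17.2800
= -10.4280/17.2800
= -0.6035

z = -0.6035


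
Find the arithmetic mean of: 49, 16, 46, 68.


Sum = 49 + 16 + 46 + 68 = 179
n = 4
Mean = 179/4 = 44.7500

Mean = 44.7500


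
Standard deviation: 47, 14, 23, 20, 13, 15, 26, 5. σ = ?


Mean = 20.3750
Variance = 138.4844
SD = sqrt(138.4844) = 11.7679

SD = 11.7679


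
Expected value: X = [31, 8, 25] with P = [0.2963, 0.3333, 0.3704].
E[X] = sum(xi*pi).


E[X] = 31*0.2963 + 8*0.3333 + 25*0.3704
= 9.1853 + 2.6664 + 9.2600
= 21.1117

E[X] = 21.1117


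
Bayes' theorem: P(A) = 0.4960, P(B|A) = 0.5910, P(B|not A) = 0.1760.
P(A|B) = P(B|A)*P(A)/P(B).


P(B) = P(B|A)*P(A) + P(B|A')*P(A')
= 0.5910*0.4960 + 0.1760*0.5040
= 0.293136 + 0.088704 = 0.381840
P(A|B) = 0.293136/0.381840 = 0.7677

P(A|B) = 0.7677


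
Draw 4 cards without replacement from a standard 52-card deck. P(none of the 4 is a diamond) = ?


P(no diamonds) = (39/52) × (38/51) × (37/50) × (36/49)
= 0.3038

P = 0.3038


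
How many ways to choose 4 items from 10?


C(10,4) = 10!/(4! × 6!)
= 3628800/(24 × 720)
= 210

C(10,4) = 210


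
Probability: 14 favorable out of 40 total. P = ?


P = 14/40 = 0.3500

P = 0.3500


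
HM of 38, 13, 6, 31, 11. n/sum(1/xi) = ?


Sum of reciprocals = 1/38 + 1/13 + 1/6 + 1/31 + 1/11 = 0.393073
HM = 5/0.393073 = 12.7203

HM = 12.7203


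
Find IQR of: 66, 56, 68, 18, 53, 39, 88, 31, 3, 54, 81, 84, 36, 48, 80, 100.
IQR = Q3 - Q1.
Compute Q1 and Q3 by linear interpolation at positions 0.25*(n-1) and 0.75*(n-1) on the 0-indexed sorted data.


Sorted: 3, 18, 31, 36, 39, 48, 53, 54, 56, 66, 68, 80, 81, 84, 88, 100
Q1 (25th %ile) = 38.2500
Q3 (75th %ile) = 80.2500
IQR = 80.2500 - 38.2500 = 42.0000

IQR = 42.0000


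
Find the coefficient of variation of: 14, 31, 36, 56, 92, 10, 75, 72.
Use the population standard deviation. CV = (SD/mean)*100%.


Mean = 48.2500
SD = 28.1458
CV = (28.1458/48.2500)*100 = 58.3333%

CV = 58.3333%


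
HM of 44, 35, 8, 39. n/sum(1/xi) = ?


Sum of reciprocals = 1/44 + 1/35 + 1/8 + 1/39 = 0.201940
HM = 4/0.201940 = 19.8079

HM = 19.8079


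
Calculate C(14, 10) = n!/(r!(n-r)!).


C(14,10) = 14!/(10! × 4!)
= 87178291200/(3628800 × 24)
= 1001

C(14,10) = 1001


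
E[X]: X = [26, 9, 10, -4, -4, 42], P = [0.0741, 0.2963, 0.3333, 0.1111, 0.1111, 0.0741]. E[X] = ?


E[X] = 26*0.0741 + 9*0.2963 + 10*0.3333 - 4*0.1111 - 4*0.1111 + 42*0.0741
= 1.9266 + 2.6667 + 3.3330 - 0.4444 - 0.4444 + 3.1122
= 10.1497

E[X] = 10.1497


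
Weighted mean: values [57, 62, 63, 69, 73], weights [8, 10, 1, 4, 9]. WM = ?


Numerator = 57*8 + 62*10 + 63*1 + 69*4 + 73*9 = 2072
Denominator = 8 + 10 + 1 + 4 + 9 = 32
WM = 2072/32 = 64.7500

WM = 64.7500


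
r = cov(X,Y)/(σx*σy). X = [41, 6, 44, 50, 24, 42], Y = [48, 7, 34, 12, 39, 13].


Mean X = 34.5000, Mean Y = 25.5000
SD X = 15.008331, SD Y = 15.500000
Cov = 51.583333
r = 51.583333/(15.008331*15.500000) = 0.2217

r = 0.2217


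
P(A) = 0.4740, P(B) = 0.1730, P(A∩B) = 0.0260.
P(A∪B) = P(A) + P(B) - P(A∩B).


P(A∪B) = 0.4740 + 0.1730 - 0.0260
= 0.6470 - 0.0260
= 0.6210

P(A∪B) = 0.6210


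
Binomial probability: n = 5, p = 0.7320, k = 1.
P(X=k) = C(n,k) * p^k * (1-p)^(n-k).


C(5,1) = 5
p^1 = 0.732000
(1-p)^4 = 0.005159
P = 5 * 0.732000 * 0.005159 = 0.0189

P(X=1) = 0.0189


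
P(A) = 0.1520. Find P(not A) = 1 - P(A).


P(not A) = 1 - 0.1520 = 0.8480

P(not A) = 0.8480


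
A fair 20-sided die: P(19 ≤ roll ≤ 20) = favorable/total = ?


Favorable outcomes (19 ≤ roll ≤ 20): 2
Total outcomes = 20
P = 2/20 = 0.1000

P = 0.1000


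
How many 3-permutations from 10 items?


P(10,3) = 10!/7!
= 3628800/5040
= 720

P(10,3) = 720


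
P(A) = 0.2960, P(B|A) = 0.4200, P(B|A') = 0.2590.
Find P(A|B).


P(B) = P(B|A)*P(A) + P(B|A')*P(A')
= 0.4200*0.2960 + 0.2590*0.7040
= 0.124320 + 0.182336 = 0.306656
P(A|B) = 0.124320/0.306656 = 0.4054

P(A|B) = 0.4054


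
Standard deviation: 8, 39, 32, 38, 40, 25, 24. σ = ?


Mean = 29.4286
Variance = 113.1020
SD = sqrt(113.1020) = 10.6349

SD = 10.6349


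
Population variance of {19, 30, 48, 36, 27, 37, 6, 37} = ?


Mean = 30.0000
Squared deviations: 121.0000, 0, 324.0000, 36.0000, 9.0000, 49.0000, 576.0000, 49.0000
Sum = 1164.0000
Variance = 1164.0000/8 = 145.5000

Variance = 145.5000


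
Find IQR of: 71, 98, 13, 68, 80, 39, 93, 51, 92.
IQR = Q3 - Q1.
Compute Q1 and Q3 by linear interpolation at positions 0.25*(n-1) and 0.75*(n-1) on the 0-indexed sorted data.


Sorted: 13, 39, 51, 68, 71, 80, 92, 93, 98
Q1 (25th %ile) = 51.0000
Q3 (75th %ile) = 92.0000
IQR = 92.0000 - 51.0000 = 41.0000

IQR = 41.0000


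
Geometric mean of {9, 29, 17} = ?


Product = 9 × 29 × 17 = 4437
GM = 4437^(1/3) = 16.4322

GM = 16.4322


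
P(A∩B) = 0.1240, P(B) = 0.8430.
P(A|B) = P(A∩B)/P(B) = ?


P(A|B) = 0.1240/0.8430 = 0.1471

P(A|B) = 0.1471


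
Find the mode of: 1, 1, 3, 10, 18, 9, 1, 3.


Frequencies: 1:3, 3:2, 9:1, 10:1, 18:1
Max frequency = 3
Mode = 1

Mode = 1


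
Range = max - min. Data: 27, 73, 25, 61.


Max = 73, Min = 25
Range = 73 - 25 = 48

Range = 48


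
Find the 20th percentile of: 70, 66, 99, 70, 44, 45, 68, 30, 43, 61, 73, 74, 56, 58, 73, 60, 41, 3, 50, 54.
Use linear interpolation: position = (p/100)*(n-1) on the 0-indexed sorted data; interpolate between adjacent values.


Sorted: 3, 30, 41, 43, 44, 45, 50, 54, 56, 58, 60, 61, 66, 68, 70, 70, 73, 73, 74, 99
n = 20
Index = 20/100 * 19 = 3.8000
Lower = data[3] = 43, Upper = data[4] = 44
P20 = 43 + 0.8000*(1) = 43.8000

P20 = 43.8000


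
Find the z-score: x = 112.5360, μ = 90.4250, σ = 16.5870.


z = (112.5360 - 90.4250)/16.5870
= 22.1110/16.5870
= 1.3330

z = 1.3330


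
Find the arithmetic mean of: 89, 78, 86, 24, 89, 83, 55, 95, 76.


Sum = 89 + 78 + 86 + 24 + 89 + 83 + 55 + 95 + 76 = 675
n = 9
Mean = 675/9 = 75.0000

Mean = 75.0000


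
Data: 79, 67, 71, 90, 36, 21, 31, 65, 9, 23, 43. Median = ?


Sorted: 9, 21, 23, 31, 36, 43, 65, 67, 71, 79, 90
n = 11 (odd)
Middle value = 43

Median = 43


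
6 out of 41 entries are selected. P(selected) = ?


P = 6/41 = 0.1463

P = 0.1463


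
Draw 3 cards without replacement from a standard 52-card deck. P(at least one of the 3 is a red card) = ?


P(at least one) = 1 - P(none)
P(none) = (26/52) × (25/51) × (24/50) = 0.117647
P(at least one) = 1 - 0.117647 = 0.8824

P = 0.8824


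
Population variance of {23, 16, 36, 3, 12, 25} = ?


Mean = 19.1667
Squared deviations: 14.6944, 10.0278, 283.3611, 261.3611, 51.3611, 34.0278
Sum = 654.8333
Variance = 654.8333/6 = 109.1389

Variance = 109.1389


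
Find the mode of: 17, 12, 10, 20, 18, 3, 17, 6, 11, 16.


Frequencies: 3:1, 6:1, 10:1, 11:1, 12:1, 16:1, 17:2, 18:1, 20:1
Max frequency = 2
Mode = 17

Mode = 17


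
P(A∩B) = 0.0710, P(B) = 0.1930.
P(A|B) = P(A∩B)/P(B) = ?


P(A|B) = 0.0710/0.1930 = 0.3679

P(A|B) = 0.3679


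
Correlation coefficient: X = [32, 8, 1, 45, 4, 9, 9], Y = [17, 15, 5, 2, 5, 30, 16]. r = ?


Mean X = 15.4286, Mean Y = 12.8571
SD X = 15.239583, SD Y = 8.998866
Cov = -27.938776
r = -27.938776/(15.239583*8.998866) = -0.2037

r = -0.2037


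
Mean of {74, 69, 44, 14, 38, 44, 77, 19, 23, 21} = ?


Sum = 74 + 69 + 44 + 14 + 38 + 44 + 77 + 19 + 23 + 21 = 423
n = 10
Mean = 423/10 = 42.3000

Mean = 42.3000


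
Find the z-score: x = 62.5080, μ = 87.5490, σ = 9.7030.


z = (62.5080 - 87.5490)/9.7030
= -25.0410/9.7030
= -2.5807

z = -2.5807


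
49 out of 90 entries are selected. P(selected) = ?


P = 49/90 = 0.5444

P = 0.5444


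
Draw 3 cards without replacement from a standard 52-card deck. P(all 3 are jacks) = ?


P(all jacks) = (4/52) × (3/51) × (2/50)
= 0.0002

P = 0.0002


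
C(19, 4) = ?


C(19,4) = 19!/(4! × 15!)
= 121645100408832000/(24 × 1307674368000)
= 3876

C(19,4) = 3876


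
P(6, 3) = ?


P(6,3) = 6!/3!
= 720/6
= 120

P(6,3) = 120


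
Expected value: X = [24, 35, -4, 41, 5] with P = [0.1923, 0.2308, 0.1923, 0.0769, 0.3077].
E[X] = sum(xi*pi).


E[X] = 24*0.1923 + 35*0.2308 - 4*0.1923 + 41*0.0769 + 5*0.3077
= 4.6152 + 8.0780 - 0.7692 + 3.1529 + 1.5385
= 16.6154

E[X] = 16.6154


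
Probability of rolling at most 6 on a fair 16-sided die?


Favorable outcomes (roll ≤ 6): 6
Total outcomes = 16
P = 6/16 = 0.3750

P = 0.3750


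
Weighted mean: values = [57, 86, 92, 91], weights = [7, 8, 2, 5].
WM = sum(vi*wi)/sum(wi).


Numerator = 57*7 + 86*8 + 92*2 + 91*5 = 1726
Denominator = 7 + 8 + 2 + 5 = 22
WM = 1726/22 = 78.4545

WM = 78.4545


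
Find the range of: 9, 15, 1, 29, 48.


Max = 48, Min = 1
Range = 48 - 1 = 47

Range = 47


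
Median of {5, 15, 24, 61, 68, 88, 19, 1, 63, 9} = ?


Sorted: 1, 5, 9, 15, 19, 24, 61, 63, 68, 88
n = 10 (even)
Middle values: 19 and 24
Median = (19+24)/2 = 21.5000

Median = 21.5000


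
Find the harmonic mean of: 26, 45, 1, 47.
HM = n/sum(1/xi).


Sum of reciprocals = 1/26 + 1/45 + 1/1 + 1/47 = 1.081960
HM = 4/1.081960 = 3.6970

HM = 3.6970


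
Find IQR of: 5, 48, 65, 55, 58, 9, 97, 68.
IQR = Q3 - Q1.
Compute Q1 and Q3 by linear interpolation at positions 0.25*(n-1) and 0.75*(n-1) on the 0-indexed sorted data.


Sorted: 5, 9, 48, 55, 58, 65, 68, 97
Q1 (25th %ile) = 38.2500
Q3 (75th %ile) = 65.7500
IQR = 65.7500 - 38.2500 = 27.5000

IQR = 27.5000


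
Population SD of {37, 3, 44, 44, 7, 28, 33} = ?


Mean = 28.0000
Variance = 240.5714
SD = sqrt(240.5714) = 15.5104

SD = 15.5104


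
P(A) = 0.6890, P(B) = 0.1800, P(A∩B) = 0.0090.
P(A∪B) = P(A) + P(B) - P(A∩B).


P(A∪B) = 0.6890 + 0.1800 - 0.0090
= 0.8690 - 0.0090
= 0.8600

P(A∪B) = 0.8600


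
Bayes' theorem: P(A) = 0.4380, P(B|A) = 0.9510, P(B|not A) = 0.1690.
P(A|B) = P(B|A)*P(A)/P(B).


P(B) = P(B|A)*P(A) + P(B|A')*P(A')
= 0.9510*0.4380 + 0.1690*0.5620
= 0.416538 + 0.094978 = 0.511516
P(A|B) = 0.416538/0.511516 = 0.8143

P(A|B) = 0.8143


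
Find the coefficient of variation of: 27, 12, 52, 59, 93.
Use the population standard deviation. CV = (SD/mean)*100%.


Mean = 48.6000
SD = 27.9185
CV = (27.9185/48.6000)*100 = 57.4454%

CV = 57.4454%


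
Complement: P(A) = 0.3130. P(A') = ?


P(not A) = 1 - 0.3130 = 0.6870

P(not A) = 0.6870


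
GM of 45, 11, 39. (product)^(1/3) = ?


Product = 45 × 11 × 39 = 19305
GM = 19305^(1/3) = 26.8260

GM = 26.8260


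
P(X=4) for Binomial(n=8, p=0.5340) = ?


C(8,4) = 70
p^4 = 0.081314
(1-p)^4 = 0.047157
P = 70 * 0.081314 * 0.047157 = 0.2684

P(X=4) = 0.2684


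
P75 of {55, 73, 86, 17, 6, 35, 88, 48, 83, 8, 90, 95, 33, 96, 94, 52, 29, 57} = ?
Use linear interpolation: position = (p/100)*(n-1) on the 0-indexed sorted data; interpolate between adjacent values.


Sorted: 6, 8, 17, 29, 33, 35, 48, 52, 55, 57, 73, 83, 86, 88, 90, 94, 95, 96
n = 18
Index = 75/100 * 17 = 12.7500
Lower = data[12] = 86, Upper = data[13] = 88
P75 = 86 + 0.7500*(2) = 87.5000

P75 = 87.5000


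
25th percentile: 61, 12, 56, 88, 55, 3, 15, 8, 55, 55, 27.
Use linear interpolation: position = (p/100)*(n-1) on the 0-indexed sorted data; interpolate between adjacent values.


Sorted: 3, 8, 12, 15, 27, 55, 55, 55, 56, 61, 88
n = 11
Index = 25/100 * 10 = 2.5000
Lower = data[2] = 12, Upper = data[3] = 15
P25 = 12 + 0.5000*(3) = 13.5000

P25 = 13.5000


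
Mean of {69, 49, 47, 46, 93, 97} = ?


Sum = 69 + 49 + 47 + 46 + 93 + 97 = 401
n = 6
Mean = 401/6 = 66.8333

Mean = 66.8333


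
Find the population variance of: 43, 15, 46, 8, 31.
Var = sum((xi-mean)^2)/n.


Mean = 28.6000
Squared deviations: 207.3600, 184.9600, 302.7600, 424.3600, 5.7600
Sum = 1125.2000
Variance = 1125.2000/5 = 225.0400

Variance = 225.0400


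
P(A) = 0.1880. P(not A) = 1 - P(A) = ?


P(not A) = 1 - 0.1880 = 0.8120

P(not A) = 0.8120


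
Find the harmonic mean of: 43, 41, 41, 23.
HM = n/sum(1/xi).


Sum of reciprocals = 1/43 + 1/41 + 1/41 + 1/23 = 0.115515
HM = 4/0.115515 = 34.6277

HM = 34.6277


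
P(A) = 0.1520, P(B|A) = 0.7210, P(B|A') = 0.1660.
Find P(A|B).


P(B) = P(B|A)*P(A) + P(B|A')*P(A')
= 0.7210*0.1520 + 0.1660*0.8480
= 0.109592 + 0.140768 = 0.250360
P(A|B) = 0.109592/0.250360 = 0.4377

P(A|B) = 0.4377


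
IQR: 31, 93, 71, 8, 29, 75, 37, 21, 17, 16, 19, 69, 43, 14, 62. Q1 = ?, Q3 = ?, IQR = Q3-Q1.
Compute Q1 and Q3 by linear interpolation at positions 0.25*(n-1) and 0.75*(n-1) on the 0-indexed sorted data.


Sorted: 8, 14, 16, 17, 19, 21, 29, 31, 37, 43, 62, 69, 71, 75, 93
Q1 (25th %ile) = 18.0000
Q3 (75th %ile) = 65.5000
IQR = 65.5000 - 18.0000 = 47.5000

IQR = 47.5000


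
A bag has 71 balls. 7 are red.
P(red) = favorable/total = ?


P = 7/71 = 0.0986

P = 0.0986


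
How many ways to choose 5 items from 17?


C(17,5) = 17!/(5! × 12!)
= 355687428096000/(120 × 479001600)
= 6188

C(17,5) = 6188


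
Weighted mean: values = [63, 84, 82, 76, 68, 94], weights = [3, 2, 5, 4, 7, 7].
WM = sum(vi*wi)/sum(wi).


Numerator = 63*3 + 84*2 + 82*5 + 76*4 + 68*7 + 94*7 = 2205
Denominator = 3 + 2 + 5 + 4 + 7 + 7 = 28
WM = 2205/28 = 78.7500

WM = 78.7500


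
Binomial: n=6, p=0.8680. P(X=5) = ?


C(6,5) = 6
p^5 = 0.492718
(1-p)^1 = 0.132000
P = 6 * 0.492718 * 0.132000 = 0.3902

P(X=5) = 0.3902


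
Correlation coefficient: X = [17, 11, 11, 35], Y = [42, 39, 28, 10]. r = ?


Mean X = 18.5000, Mean Y = 29.7500
SD X = 9.836158, SD Y = 12.537444
Cov = -100.125000
r = -100.125000/(9.836158*12.537444) = -0.8119

r = -0.8119


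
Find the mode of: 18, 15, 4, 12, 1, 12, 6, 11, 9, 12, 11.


Frequencies: 1:1, 4:1, 6:1, 9:1, 11:2, 12:3, 15:1, 18:1
Max frequency = 3
Mode = 12

Mode = 12


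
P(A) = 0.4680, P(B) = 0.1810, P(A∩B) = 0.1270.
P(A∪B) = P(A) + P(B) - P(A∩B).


P(A∪B) = 0.4680 + 0.1810 - 0.1270
= 0.6490 - 0.1270
= 0.5220

P(A∪B) = 0.5220


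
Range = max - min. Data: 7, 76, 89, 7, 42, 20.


Max = 89, Min = 7
Range = 89 - 7 = 82

Range = 82


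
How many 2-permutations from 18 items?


P(18,2) = 18!/16!
= 6402373705728000/20922789888000
= 306

P(18,2) = 306


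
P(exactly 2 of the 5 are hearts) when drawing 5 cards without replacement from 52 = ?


Hypergeometric: P(X=2) = C(13,2)·C(39,3) / C(52,5)
= 78 × 9139 / 2598960
= 712842/2598960 = 0.2743

P = 0.2743


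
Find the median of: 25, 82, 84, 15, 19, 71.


Sorted: 15, 19, 25, 71, 82, 84
n = 6 (even)
Middle values: 25 and 71
Median = (25+71)/2 = 48.0000

Median = 48.0000


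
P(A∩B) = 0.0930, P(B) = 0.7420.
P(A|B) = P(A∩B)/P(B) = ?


P(A|B) = 0.0930/0.7420 = 0.1253

P(A|B) = 0.1253


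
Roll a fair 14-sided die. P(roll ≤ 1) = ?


Favorable outcomes (roll ≤ 1): 1
Total outcomes = 14
P = 1/14 = 0.0714

P = 0.0714


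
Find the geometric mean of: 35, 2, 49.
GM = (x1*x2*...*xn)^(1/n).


Product = 35 × 2 × 49 = 3430
GM = 3430^(1/3) = 15.0810

GM = 15.0810


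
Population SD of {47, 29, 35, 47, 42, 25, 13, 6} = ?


Mean = 30.5000
Variance = 204.5000
SD = sqrt(204.5000) = 14.3003

SD = 14.3003


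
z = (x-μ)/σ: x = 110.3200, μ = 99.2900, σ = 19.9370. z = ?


z = (110.3200 - 99.2900)/19.9370
= 11.0300/19.9370
= 0.5532

z = 0.5532


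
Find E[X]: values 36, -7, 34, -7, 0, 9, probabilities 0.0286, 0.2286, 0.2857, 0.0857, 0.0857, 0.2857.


E[X] = 36*0.0286 - 7*0.2286 + 34*0.2857 - 7*0.0857 + 0*0.0857 + 9*0.2857
= 1.0296 - 1.6002 + 9.7138 - 0.5999 + 0 + 2.5713
= 11.1146

E[X] = 11.1146


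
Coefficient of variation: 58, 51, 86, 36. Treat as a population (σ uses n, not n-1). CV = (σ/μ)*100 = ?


Mean = 57.7500
SD = 18.1435
CV = (18.1435/57.7500)*100 = 31.4174%

CV = 31.4174%


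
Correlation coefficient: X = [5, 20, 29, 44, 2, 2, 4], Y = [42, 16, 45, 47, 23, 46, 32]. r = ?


Mean X = 15.1429, Mean Y = 35.8571
SD X = 15.216801, SD Y = 11.482018
Cov = 52.591837
r = 52.591837/(15.216801*11.482018) = 0.3010

r = 0.3010


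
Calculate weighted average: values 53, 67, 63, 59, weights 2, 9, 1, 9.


Numerator = 53*2 + 67*9 + 63*1 + 59*9 = 1303
Denominator = 2 + 9 + 1 + 9 = 21
WM = 1303/21 = 62.0476

WM = 62.0476


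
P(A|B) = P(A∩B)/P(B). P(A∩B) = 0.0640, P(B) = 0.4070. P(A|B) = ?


P(A|B) = 0.0640/0.4070 = 0.1572

P(A|B) = 0.1572


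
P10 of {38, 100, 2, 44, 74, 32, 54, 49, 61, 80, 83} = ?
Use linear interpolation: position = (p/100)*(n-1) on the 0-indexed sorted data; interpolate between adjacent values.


Sorted: 2, 32, 38, 44, 49, 54, 61, 74, 80, 83, 100
n = 11
Index = 10/100 * 10 = 1.0000
Lower = data[1] = 32, Upper = data[2] = 38
P10 = 32 + 0*(6) = 32.0000

P10 = 32.0000


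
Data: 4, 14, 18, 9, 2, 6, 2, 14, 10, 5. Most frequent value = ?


Frequencies: 2:2, 4:1, 5:1, 6:1, 9:1, 10:1, 14:2, 18:1
Max frequency = 2
Mode = 2, 14

Mode = 2, 14


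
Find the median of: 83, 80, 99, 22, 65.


Sorted: 22, 65, 80, 83, 99
n = 5 (odd)
Middle value = 80

Median = 80


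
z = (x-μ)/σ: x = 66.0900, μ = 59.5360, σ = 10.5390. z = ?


z = (66.0900 - 59.5360)/10.5390
= 6.5540/10.5390
= 0.6219

z = 0.6219


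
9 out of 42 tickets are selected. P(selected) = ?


P = 9/42 = 0.2143

P = 0.2143


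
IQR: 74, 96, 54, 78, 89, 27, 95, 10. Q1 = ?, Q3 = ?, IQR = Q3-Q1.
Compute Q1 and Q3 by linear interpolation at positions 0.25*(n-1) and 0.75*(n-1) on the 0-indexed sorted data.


Sorted: 10, 27, 54, 74, 78, 89, 95, 96
Q1 (25th %ile) = 47.2500
Q3 (75th %ile) = 90.5000
IQR = 90.5000 - 47.2500 = 43.2500

IQR = 43.2500


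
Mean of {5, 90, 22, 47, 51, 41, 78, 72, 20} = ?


Sum = 5 + 90 + 22 + 47 + 51 + 41 + 78 + 72 + 20 = 426
n = 9
Mean = 426/9 = 47.3333

Mean = 47.3333


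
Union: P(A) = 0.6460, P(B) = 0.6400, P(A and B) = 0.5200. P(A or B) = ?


P(A∪B) = 0.6460 + 0.6400 - 0.5200
= 1.2860 - 0.5200
= 0.7660

P(A∪B) = 0.7660


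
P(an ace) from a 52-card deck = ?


4 aces in 52 cards
P = 4/52 = 0.0769

P = 0.0769


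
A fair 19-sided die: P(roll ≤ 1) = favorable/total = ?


Favorable outcomes (roll ≤ 1): 1
Total outcomes = 19
P = 1/19 = 0.0526

P = 0.0526


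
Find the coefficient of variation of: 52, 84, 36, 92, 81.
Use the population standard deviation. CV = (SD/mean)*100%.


Mean = 69.0000
SD = 21.3354
CV = (21.3354/69.0000)*100 = 30.9209%

CV = 30.9209%


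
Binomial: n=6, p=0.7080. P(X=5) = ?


C(6,5) = 6
p^5 = 0.177896
(1-p)^1 = 0.292000
P = 6 * 0.177896 * 0.292000 = 0.3117

P(X=5) = 0.3117


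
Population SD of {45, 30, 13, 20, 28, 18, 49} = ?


Mean = 29.0000
Variance = 159.4286
SD = sqrt(159.4286) = 12.6265

SD = 12.6265


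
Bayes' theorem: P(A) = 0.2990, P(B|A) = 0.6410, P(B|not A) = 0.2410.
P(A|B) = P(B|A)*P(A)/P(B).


P(B) = P(B|A)*P(A) + P(B|A')*P(A')
= 0.6410*0.2990 + 0.2410*0.7010
= 0.191659 + 0.168941 = 0.360600
P(A|B) = 0.191659/0.360600 = 0.5315

P(A|B) = 0.5315


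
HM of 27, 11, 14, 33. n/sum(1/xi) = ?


Sum of reciprocals = 1/27 + 1/11 + 1/14 + 1/33 = 0.229678
HM = 4/0.229678 = 17.4157

HM = 17.4157


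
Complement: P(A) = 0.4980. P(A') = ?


P(not A) = 1 - 0.4980 = 0.5020

P(not A) = 0.5020


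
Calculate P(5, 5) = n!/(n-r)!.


P(5,5) = 5!/0!
= 120/1
= 120

P(5,5) = 120


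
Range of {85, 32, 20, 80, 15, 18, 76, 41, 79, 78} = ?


Max = 85, Min = 15
Range = 85 - 15 = 70

Range = 70


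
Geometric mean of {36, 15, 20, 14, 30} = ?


Product = 36 × 15 × 20 × 14 × 30 = 4536000
GM = 4536000^(1/5) = 21.4454

GM = 21.4454


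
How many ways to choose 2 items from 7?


C(7,2) = 7!/(2! × 5!)
= 5040/(2 × 120)
= 21

C(7,2) = 21


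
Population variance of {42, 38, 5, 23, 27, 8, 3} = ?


Mean = 20.8571
Squared deviations: 447.0204, 293.8776, 251.4490, 4.5918, 37.7347, 165.3061, 318.8776
Sum = 1518.8571
Variance = 1518.8571/7 = 216.9796

Variance = 216.9796


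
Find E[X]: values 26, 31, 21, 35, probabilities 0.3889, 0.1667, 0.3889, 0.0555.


E[X] = 26*0.3889 + 31*0.1667 + 21*0.3889 + 35*0.0555
= 10.1114 + 5.1677 + 8.1669 + 1.9425
= 25.3885

E[X] = 25.3885


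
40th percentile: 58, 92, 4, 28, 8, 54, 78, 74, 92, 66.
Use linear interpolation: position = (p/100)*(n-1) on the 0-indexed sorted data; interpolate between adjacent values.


Sorted: 4, 8, 28, 54, 58, 66, 74, 78, 92, 92
n = 10
Index = 40/100 * 9 = 3.6000
Lower = data[3] = 54, Upper = data[4] = 58
P40 = 54 + 0.6000*(4) = 56.4000

P40 = 56.4000


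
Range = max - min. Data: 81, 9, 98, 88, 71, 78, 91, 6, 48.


Max = 98, Min = 6
Range = 98 - 6 = 92

Range = 92


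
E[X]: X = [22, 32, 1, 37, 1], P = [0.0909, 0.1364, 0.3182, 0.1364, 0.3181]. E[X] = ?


E[X] = 22*0.0909 + 32*0.1364 + 1*0.3182 + 37*0.1364 + 1*0.3181
= 1.9998 + 4.3648 + 0.3182 + 5.0468 + 0.3181
= 12.0477

E[X] = 12.0477


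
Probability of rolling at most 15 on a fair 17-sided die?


Favorable outcomes (roll ≤ 15): 15
Total outcomes = 17
P = 15/17 = 0.8824

P = 0.8824


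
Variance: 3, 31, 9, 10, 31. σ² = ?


Mean = 16.8000
Squared deviations: 190.4400, 201.6400, 60.8400, 46.2400, 201.6400
Sum = 700.8000
Variance = 700.8000/5 = 140.1600

Variance = 140.1600


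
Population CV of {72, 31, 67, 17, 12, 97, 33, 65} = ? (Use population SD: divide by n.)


Mean = 49.2500
SD = 28.2522
CV = (28.2522/49.2500)*100 = 57.3649%

CV = 57.3649%


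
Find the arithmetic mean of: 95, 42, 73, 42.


Sum = 95 + 42 + 73 + 42 = 252
n = 4
Mean = 252/4 = 63.0000

Mean = 63.0000


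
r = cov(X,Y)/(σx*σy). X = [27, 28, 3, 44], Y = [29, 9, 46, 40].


Mean X = 25.5000, Mean Y = 31.0000
SD X = 14.637281, SD Y = 14.089003
Cov = -57.250000
r = -57.250000/(14.637281*14.089003) = -0.2776

r = -0.2776


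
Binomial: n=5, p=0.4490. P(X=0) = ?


C(5,0) = 1
p^0 = 1.000000
(1-p)^5 = 0.050788
P = 1 * 1.000000 * 0.050788 = 0.0508

P(X=0) = 0.0508


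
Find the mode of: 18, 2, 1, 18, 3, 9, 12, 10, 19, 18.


Frequencies: 1:1, 2:1, 3:1, 9:1, 10:1, 12:1, 18:3, 19:1
Max frequency = 3
Mode = 18

Mode = 18


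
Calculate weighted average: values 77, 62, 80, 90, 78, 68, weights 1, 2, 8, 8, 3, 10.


Numerator = 77*1 + 62*2 + 80*8 + 90*8 + 78*3 + 68*10 = 2475
Denominator = 1 + 2 + 8 + 8 + 3 + 10 = 32
WM = 2475/32 = 77.3438

WM = 77.3438


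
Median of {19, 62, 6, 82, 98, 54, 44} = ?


Sorted: 6, 19, 44, 54, 62, 82, 98
n = 7 (odd)
Middle value = 54

Median = 54


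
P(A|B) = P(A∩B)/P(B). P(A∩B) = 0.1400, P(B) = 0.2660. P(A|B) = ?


P(A|B) = 0.1400/0.2660 = 0.5263

P(A|B) = 0.5263


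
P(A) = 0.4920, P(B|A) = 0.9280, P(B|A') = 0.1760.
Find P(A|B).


P(B) = P(B|A)*P(A) + P(B|A')*P(A')
= 0.9280*0.4920 + 0.1760*0.5080
= 0.456576 + 0.089408 = 0.545984
P(A|B) = 0.456576/0.545984 = 0.8362

P(A|B) = 0.8362


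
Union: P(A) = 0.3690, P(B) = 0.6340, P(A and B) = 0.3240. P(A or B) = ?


P(A∪B) = 0.3690 + 0.6340 - 0.3240
= 1.0030 - 0.3240
= 0.6790

P(A∪B) = 0.6790


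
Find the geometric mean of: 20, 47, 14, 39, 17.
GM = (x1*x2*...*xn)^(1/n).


Product = 20 × 47 × 14 × 39 × 17 = 8725080
GM = 8725080^(1/5) = 24.4430

GM = 24.4430


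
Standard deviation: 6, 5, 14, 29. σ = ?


Mean = 13.5000
Variance = 92.2500
SD = sqrt(92.2500) = 9.6047

SD = 9.6047


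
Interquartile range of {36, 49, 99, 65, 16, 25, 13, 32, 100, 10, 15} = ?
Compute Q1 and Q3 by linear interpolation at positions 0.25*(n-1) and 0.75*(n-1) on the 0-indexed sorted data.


Sorted: 10, 13, 15, 16, 25, 32, 36, 49, 65, 99, 100
Q1 (25th %ile) = 15.5000
Q3 (75th %ile) = 57.0000
IQR = 57.0000 - 15.5000 = 41.5000

IQR = 41.5000


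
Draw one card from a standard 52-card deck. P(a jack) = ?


4 jacks in 52 cards
P = 4/52 = 0.0769

P = 0.0769


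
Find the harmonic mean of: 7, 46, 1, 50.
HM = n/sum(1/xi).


Sum of reciprocals = 1/7 + 1/46 + 1/1 + 1/50 = 1.184596
HM = 4/1.184596 = 3.3767

HM = 3.3767


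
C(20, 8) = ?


C(20,8) = 20!/(8! × 12!)
= 2432902008176640000/(40320 × 479001600)
= 125970

C(20,8) = 125970


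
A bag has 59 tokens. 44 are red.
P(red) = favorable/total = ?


P = 44/59 = 0.7458

P = 0.7458


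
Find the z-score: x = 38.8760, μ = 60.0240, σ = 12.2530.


z = (38.8760 - 60.0240)/12.2530
= -21.1480/12.2530
= -1.7259

z = -1.7259


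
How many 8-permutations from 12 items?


P(12,8) = 12!/4!
= 479001600/24
= 19958400

P(12,8) = 19958400


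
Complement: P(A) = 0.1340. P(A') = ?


P(not A) = 1 - 0.1340 = 0.8660

P(not A) = 0.8660


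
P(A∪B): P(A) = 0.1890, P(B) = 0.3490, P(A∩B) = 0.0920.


P(A∪B) = 0.1890 + 0.3490 - 0.0920
= 0.5380 - 0.0920
= 0.4460

P(A∪B) = 0.4460


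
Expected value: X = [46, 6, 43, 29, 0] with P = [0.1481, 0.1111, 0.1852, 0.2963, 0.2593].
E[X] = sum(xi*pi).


E[X] = 46*0.1481 + 6*0.1111 + 43*0.1852 + 29*0.2963 + 0*0.2593
= 6.8126 + 0.6666 + 7.9636 + 8.5927 + 0
= 24.0355

E[X] = 24.0355


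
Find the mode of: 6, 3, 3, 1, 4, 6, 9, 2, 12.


Frequencies: 1:1, 2:1, 3:2, 4:1, 6:2, 9:1, 12:1
Max frequency = 2
Mode = 3, 6

Mode = 3, 6


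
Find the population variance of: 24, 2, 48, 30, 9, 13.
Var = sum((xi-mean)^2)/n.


Mean = 21.0000
Squared deviations: 9.0000, 361.0000, 729.0000, 81.0000, 144.0000, 64.0000
Sum = 1388.0000
Variance = 1388.0000/6 = 231.3333

Variance = 231.3333


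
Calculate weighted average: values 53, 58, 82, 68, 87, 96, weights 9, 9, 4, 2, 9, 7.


Numerator = 53*9 + 58*9 + 82*4 + 68*2 + 87*9 + 96*7 = 2918
Denominator = 9 + 9 + 4 + 2 + 9 + 7 = 40
WM = 2918/40 = 72.9500

WM = 72.9500


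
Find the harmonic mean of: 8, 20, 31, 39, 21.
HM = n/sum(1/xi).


Sum of reciprocals = 1/8 + 1/20 + 1/31 + 1/39 + 1/21 = 0.280518
HM = 5/0.280518 = 17.8242

HM = 17.8242


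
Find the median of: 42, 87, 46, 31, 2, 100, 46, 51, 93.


Sorted: 2, 31, 42, 46, 46, 51, 87, 93, 100
n = 9 (odd)
Middle value = 46

Median = 46


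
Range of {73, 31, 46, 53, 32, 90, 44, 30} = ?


Max = 90, Min = 30
Range = 90 - 30 = 60

Range = 60


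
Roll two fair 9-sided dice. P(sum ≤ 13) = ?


Total outcomes = 9×9 = 81
Favorable (sum ≤ 13): 66
P = 66/81 = 0.8148

P = 0.8148


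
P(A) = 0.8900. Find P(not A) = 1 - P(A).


P(not A) = 1 - 0.8900 = 0.1100

P(not A) = 0.1100


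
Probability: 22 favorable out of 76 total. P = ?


P = 22/76 = 0.2895

P = 0.2895


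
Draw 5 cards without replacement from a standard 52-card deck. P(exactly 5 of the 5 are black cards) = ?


Hypergeometric: P(X=5) = C(26,5)·C(26,0) / C(52,5)
= 65780 × 1 / 2598960
= 65780/2598960 = 0.0253

P = 0.0253


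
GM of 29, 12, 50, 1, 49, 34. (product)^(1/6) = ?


Product = 29 × 12 × 50 × 1 × 49 × 34 = 28988400
GM = 28988400^(1/6) = 17.5269

GM = 17.5269


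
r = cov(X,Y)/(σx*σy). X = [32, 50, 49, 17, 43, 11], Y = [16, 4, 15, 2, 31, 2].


Mean X = 33.6667, Mean Y = 11.6667
SD X = 15.184056, SD Y = 10.402991
Cov = 79.888889
r = 79.888889/(15.184056*10.402991) = 0.5058

r = 0.5058


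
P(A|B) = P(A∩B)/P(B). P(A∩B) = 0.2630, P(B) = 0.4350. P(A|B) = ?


P(A|B) = 0.2630/0.4350 = 0.6046

P(A|B) = 0.6046


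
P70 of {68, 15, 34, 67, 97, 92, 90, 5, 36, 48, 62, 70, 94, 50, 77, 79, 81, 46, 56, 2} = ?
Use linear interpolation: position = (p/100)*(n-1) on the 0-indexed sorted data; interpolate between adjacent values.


Sorted: 2, 5, 15, 34, 36, 46, 48, 50, 56, 62, 67, 68, 70, 77, 79, 81, 90, 92, 94, 97
n = 20
Index = 70/100 * 19 = 13.3000
Lower = data[13] = 77, Upper = data[14] = 79
P70 = 77 + 0.3000*(2) = 77.6000

P70 = 77.6000


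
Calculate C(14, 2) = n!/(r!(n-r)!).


C(14,2) = 14!/(2! × 12!)
= 87178291200/(2 × 479001600)
= 91

C(14,2) = 91


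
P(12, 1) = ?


P(12,1) = 12!/11!
= 479001600/39916800
= 12

P(12,1) = 12


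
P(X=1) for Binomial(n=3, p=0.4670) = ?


C(3,1) = 3
p^1 = 0.467000
(1-p)^2 = 0.284089
P = 3 * 0.467000 * 0.284089 = 0.3980

P(X=1) = 0.3980


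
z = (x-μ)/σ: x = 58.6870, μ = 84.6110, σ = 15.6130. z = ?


z = (58.6870 - 84.6110)/15.6130
= -25.9240/15.6130
= -1.6604

z = -1.6604


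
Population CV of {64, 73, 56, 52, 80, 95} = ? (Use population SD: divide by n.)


Mean = 70.0000
SD = 14.6629
CV = (14.6629/70.0000)*100 = 20.9470%

CV = 20.9470%


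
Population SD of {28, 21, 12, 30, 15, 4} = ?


Mean = 18.3333
Variance = 82.2222
SD = sqrt(82.2222) = 9.0676

SD = 9.0676


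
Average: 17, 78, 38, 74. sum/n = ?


Sum = 17 + 78 + 38 + 74 = 207
n = 4
Mean = 207/4 = 51.7500

Mean = 51.7500


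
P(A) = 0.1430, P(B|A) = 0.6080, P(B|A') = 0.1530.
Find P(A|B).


P(B) = P(B|A)*P(A) + P(B|A')*P(A')
= 0.6080*0.1430 + 0.1530*0.8570
= 0.086944 + 0.131121 = 0.218065
P(A|B) = 0.086944/0.218065 = 0.3987

P(A|B) = 0.3987


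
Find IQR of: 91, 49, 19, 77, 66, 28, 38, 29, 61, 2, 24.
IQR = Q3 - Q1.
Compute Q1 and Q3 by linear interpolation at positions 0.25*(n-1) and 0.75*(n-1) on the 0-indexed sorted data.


Sorted: 2, 19, 24, 28, 29, 38, 49, 61, 66, 77, 91
Q1 (25th %ile) = 26.0000
Q3 (75th %ile) = 63.5000
IQR = 63.5000 - 26.0000 = 37.5000

IQR = 37.5000


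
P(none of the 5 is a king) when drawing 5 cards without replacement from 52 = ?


P(no kings) = (48/52) × (47/51) × (46/50) × (45/49) × (44/48)
= 0.6588

P = 0.6588


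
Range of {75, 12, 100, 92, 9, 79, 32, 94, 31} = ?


Max = 100, Min = 9
Range = 100 - 9 = 91

Range = 91


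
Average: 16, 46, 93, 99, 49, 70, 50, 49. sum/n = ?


Sum = 16 + 46 + 93 + 99 + 49 + 70 + 50 + 49 = 472
n = 8
Mean = 472/8 = 59.0000

Mean = 59.0000


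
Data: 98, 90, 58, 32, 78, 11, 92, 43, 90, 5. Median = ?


Sorted: 5, 11, 32, 43, 58, 78, 90, 90, 92, 98
n = 10 (even)
Middle values: 58 and 78
Median = (58+78)/2 = 68.0000

Median = 68.0000


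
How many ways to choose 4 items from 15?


C(15,4) = 15!/(4! × 11!)
= 1307674368000/(24 × 39916800)
= 1365

C(15,4) = 1365


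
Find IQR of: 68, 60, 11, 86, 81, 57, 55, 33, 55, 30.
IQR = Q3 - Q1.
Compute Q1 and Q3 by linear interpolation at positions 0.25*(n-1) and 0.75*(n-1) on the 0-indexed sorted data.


Sorted: 11, 30, 33, 55, 55, 57, 60, 68, 81, 86
Q1 (25th %ile) = 38.5000
Q3 (75th %ile) = 66.0000
IQR = 66.0000 - 38.5000 = 27.5000

IQR = 27.5000


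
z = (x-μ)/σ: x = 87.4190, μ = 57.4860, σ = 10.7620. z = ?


z = (87.4190 - 57.4860)/10.7620
= 29.9330/10.7620
= 2.7814

z = 2.7814


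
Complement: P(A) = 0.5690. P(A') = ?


P(not A) = 1 - 0.5690 = 0.4310

P(not A) = 0.4310


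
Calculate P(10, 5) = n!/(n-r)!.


P(10,5) = 10!/5!
= 3628800/120
= 30240

P(10,5) = 30240


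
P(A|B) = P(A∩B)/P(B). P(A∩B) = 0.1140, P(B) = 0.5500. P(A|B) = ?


P(A|B) = 0.1140/0.5500 = 0.2073

P(A|B) = 0.2073


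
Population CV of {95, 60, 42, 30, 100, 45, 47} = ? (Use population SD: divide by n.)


Mean = 59.8571
SD = 25.1931
CV = (25.1931/59.8571)*100 = 42.0888%

CV = 42.0888%


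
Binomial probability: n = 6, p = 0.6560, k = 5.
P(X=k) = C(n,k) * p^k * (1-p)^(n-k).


C(6,5) = 6
p^5 = 0.121484
(1-p)^1 = 0.344000
P = 6 * 0.121484 * 0.344000 = 0.2507

P(X=5) = 0.2507


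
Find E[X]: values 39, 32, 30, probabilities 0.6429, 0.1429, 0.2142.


E[X] = 39*0.6429 + 32*0.1429 + 30*0.2142
= 25.0731 + 4.5728 + 6.4260
= 36.0719

E[X] = 36.0719


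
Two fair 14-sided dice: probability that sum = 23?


Total outcomes = 14×14 = 196
Favorable (sum = 23): 6
P = 6/196 = 0.0306

P = 0.0306


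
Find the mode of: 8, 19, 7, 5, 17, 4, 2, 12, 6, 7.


Frequencies: 2:1, 4:1, 5:1, 6:1, 7:2, 8:1, 12:1, 17:1, 19:1
Max frequency = 2
Mode = 7

Mode = 7


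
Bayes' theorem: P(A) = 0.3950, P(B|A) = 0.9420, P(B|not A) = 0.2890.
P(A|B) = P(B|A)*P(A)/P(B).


P(B) = P(B|A)*P(A) + P(B|A')*P(A')
= 0.9420*0.3950 + 0.2890*0.6050
= 0.372090 + 0.174845 = 0.546935
P(A|B) = 0.372090/0.546935 = 0.6803

P(A|B) = 0.6803


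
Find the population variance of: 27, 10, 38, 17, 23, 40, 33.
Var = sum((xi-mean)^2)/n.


Mean = 26.8571
Squared deviations: 0.0204, 284.1633, 124.1633, 97.1633, 14.8776, 172.7347, 37.7347
Sum = 730.8571
Variance = 730.8571/7 = 104.4082

Variance = 104.4082


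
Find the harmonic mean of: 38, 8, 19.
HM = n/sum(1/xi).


Sum of reciprocals = 1/38 + 1/8 + 1/19 = 0.203947
HM = 3/0.203947 = 14.7097

HM = 14.7097


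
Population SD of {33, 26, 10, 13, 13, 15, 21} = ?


Mean = 18.7143
Variance = 59.6327
SD = sqrt(59.6327) = 7.7222

SD = 7.7222


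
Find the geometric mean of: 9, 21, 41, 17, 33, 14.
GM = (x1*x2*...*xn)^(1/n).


Product = 9 × 21 × 41 × 17 × 33 × 14 = 60860646
GM = 60860646^(1/6) = 19.8330

GM = 19.8330


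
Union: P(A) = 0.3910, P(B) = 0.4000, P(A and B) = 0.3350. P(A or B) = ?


P(A∪B) = 0.3910 + 0.4000 - 0.3350
= 0.7910 - 0.3350
= 0.4560

P(A∪B) = 0.4560


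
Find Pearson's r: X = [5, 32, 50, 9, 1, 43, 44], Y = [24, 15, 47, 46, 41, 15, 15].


Mean X = 26.2857, Mean Y = 29.0000
SD X = 19.196088, SD Y = 13.989792
Cov = -89.428571
r = -89.428571/(19.196088*13.989792) = -0.3330

r = -0.3330


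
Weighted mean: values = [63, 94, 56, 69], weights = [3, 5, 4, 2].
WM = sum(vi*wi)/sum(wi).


Numerator = 63*3 + 94*5 + 56*4 + 69*2 = 1021
Denominator = 3 + 5 + 4 + 2 = 14
WM = 1021/14 = 72.9286

WM = 72.9286


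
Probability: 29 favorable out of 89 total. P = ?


P = 29/89 = 0.3258

P = 0.3258


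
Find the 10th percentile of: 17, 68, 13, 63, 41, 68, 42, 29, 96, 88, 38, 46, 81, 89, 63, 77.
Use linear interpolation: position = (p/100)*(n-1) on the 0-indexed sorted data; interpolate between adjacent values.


Sorted: 13, 17, 29, 38, 41, 42, 46, 63, 63, 68, 68, 77, 81, 88, 89, 96
n = 16
Index = 10/100 * 15 = 1.5000
Lower = data[1] = 17, Upper = data[2] = 29
P10 = 17 + 0.5000*(12) = 23.0000

P10 = 23.0000


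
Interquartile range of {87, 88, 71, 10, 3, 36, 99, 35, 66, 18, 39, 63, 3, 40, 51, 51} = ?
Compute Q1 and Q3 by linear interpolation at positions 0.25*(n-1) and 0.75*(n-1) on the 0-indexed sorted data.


Sorted: 3, 3, 10, 18, 35, 36, 39, 40, 51, 51, 63, 66, 71, 87, 88, 99
Q1 (25th %ile) = 30.7500
Q3 (75th %ile) = 67.2500
IQR = 67.2500 - 30.7500 = 36.5000

IQR = 36.5000


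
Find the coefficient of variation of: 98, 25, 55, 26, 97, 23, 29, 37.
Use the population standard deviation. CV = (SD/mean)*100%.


Mean = 48.7500
SD = 29.7185
CV = (29.7185/48.7500)*100 = 60.9610%

CV = 60.9610%


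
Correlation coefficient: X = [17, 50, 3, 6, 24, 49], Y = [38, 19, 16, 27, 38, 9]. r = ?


Mean X = 24.8333, Mean Y = 24.5000
SD X = 18.756480, SD Y = 10.904892
Cov = -81.916667
r = -81.916667/(18.756480*10.904892) = -0.4005

r = -0.4005


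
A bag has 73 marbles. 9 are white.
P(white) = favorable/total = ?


P = 9/73 = 0.1233

P = 0.1233


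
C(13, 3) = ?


C(13,3) = 13!/(3! × 10!)
= 6227020800/(6 × 3628800)
= 286

C(13,3) = 286


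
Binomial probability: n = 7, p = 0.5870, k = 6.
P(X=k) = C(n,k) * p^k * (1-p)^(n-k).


C(7,6) = 7
p^6 = 0.040910
(1-p)^1 = 0.413000
P = 7 * 0.040910 * 0.413000 = 0.1183

P(X=6) = 0.1183


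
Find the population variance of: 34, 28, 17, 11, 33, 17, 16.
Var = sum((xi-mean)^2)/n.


Mean = 22.2857
Squared deviations: 137.2245, 32.6531, 27.9388, 127.3673, 114.7959, 27.9388, 39.5102
Sum = 507.4286
Variance = 507.4286/7 = 72.4898

Variance = 72.4898


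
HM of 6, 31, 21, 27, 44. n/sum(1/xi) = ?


Sum of reciprocals = 1/6 + 1/31 + 1/21 + 1/27 + 1/44 = 0.306308
HM = 5/0.306308 = 16.3234

HM = 16.3234


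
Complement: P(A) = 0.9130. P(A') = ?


P(not A) = 1 - 0.9130 = 0.0870

P(not A) = 0.0870


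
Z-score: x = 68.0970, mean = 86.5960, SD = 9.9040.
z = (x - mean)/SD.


z = (68.0970 - 86.5960)/9.9040
= -18.4990/9.9040
= -1.8678

z = -1.8678


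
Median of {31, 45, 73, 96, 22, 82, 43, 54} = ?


Sorted: 22, 31, 43, 45, 54, 73, 82, 96
n = 8 (even)
Middle values: 45 and 54
Median = (45+54)/2 = 49.5000

Median = 49.5000


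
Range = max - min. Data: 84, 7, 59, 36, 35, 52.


Max = 84, Min = 7
Range = 84 - 7 = 77

Range = 77


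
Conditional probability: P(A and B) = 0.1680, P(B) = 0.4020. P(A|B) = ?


P(A|B) = 0.1680/0.4020 = 0.4179

P(A|B) = 0.4179


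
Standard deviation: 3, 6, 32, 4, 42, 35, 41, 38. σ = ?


Mean = 25.1250
Variance = 268.6094
SD = sqrt(268.6094) = 16.3893

SD = 16.3893


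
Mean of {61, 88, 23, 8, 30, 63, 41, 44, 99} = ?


Sum = 61 + 88 + 23 + 8 + 30 + 63 + 41 + 44 + 99 = 457
n = 9
Mean = 457/9 = 50.7778

Mean = 50.7778


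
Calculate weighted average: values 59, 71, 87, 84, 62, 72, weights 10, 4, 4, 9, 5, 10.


Numerator = 59*10 + 71*4 + 87*4 + 84*9 + 62*5 + 72*10 = 3008
Denominator = 10 + 4 + 4 + 9 + 5 + 10 = 42
WM = 3008/42 = 71.6190

WM = 71.6190


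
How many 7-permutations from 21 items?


P(21,7) = 21!/14!
= 51090942171709440000/87178291200
= 586051200

P(21,7) = 586051200


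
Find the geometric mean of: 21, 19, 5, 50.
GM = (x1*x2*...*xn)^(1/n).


Product = 21 × 19 × 5 × 50 = 99750
GM = 99750^(1/4) = 17.7717

GM = 17.7717


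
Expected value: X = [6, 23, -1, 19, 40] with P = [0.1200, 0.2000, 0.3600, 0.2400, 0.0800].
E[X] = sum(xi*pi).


E[X] = 6*0.1200 + 23*0.2000 - 1*0.3600 + 19*0.2400 + 40*0.0800
= 0.7200 + 4.6000 - 0.3600 + 4.5600 + 3.2000
= 12.7200

E[X] = 12.7200


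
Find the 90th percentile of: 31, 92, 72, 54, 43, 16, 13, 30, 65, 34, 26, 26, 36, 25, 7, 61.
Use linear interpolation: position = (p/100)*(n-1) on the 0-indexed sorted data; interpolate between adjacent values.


Sorted: 7, 13, 16, 25, 26, 26, 30, 31, 34, 36, 43, 54, 61, 65, 72, 92
n = 16
Index = 90/100 * 15 = 13.5000
Lower = data[13] = 65, Upper = data[14] = 72
P90 = 65 + 0.5000*(7) = 68.5000

P90 = 68.5000


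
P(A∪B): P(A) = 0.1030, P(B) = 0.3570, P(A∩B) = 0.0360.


P(A∪B) = 0.1030 + 0.3570 - 0.0360
= 0.4600 - 0.0360
= 0.4240

P(A∪B) = 0.4240


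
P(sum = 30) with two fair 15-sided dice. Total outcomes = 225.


Total outcomes = 15×15 = 225
Favorable (sum = 30): 1
P = 1/225 = 0.0044

P = 0.0044


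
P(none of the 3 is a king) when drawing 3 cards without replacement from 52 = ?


P(no kings) = (48/52) × (47/51) × (46/50)
= 0.7826

P = 0.7826


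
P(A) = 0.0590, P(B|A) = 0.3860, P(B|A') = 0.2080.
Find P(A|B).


P(B) = P(B|A)*P(A) + P(B|A')*P(A')
= 0.3860*0.0590 + 0.2080*0.9410
= 0.022774 + 0.195728 = 0.218502
P(A|B) = 0.022774/0.218502 = 0.1042

P(A|B) = 0.1042


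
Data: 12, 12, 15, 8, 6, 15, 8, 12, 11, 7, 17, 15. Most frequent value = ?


Frequencies: 6:1, 7:1, 8:2, 11:1, 12:3, 15:3, 17:1
Max frequency = 3
Mode = 12, 15

Mode = 12, 15


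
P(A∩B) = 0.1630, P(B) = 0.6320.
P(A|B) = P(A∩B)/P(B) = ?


P(A|B) = 0.1630/0.6320 = 0.2579

P(A|B) = 0.2579


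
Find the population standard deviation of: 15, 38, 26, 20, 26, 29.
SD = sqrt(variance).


Mean = 25.6667
Variance = 51.5556
SD = sqrt(51.5556) = 7.1802

SD = 7.1802


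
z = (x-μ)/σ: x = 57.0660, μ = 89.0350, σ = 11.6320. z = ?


z = (57.0660 - 89.0350)/11.6320
= -31.9690/11.6320
= -2.7484

z = -2.7484


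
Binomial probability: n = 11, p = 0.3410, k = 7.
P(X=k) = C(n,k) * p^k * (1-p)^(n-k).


C(11,7) = 330
p^7 = 0.000536
(1-p)^4 = 0.188600
P = 330 * 0.000536 * 0.188600 = 0.0334

P(X=7) = 0.0334


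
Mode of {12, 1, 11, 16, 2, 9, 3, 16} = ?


Frequencies: 1:1, 2:1, 3:1, 9:1, 11:1, 12:1, 16:2
Max frequency = 2
Mode = 16

Mode = 16
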